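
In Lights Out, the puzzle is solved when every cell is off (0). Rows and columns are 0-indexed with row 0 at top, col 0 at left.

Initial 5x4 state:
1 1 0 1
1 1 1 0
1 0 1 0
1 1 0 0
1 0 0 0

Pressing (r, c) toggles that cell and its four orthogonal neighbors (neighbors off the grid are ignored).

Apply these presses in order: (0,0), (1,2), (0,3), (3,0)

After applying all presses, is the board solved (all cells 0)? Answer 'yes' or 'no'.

After press 1 at (0,0):
0 0 0 1
0 1 1 0
1 0 1 0
1 1 0 0
1 0 0 0

After press 2 at (1,2):
0 0 1 1
0 0 0 1
1 0 0 0
1 1 0 0
1 0 0 0

After press 3 at (0,3):
0 0 0 0
0 0 0 0
1 0 0 0
1 1 0 0
1 0 0 0

After press 4 at (3,0):
0 0 0 0
0 0 0 0
0 0 0 0
0 0 0 0
0 0 0 0

Lights still on: 0

Answer: yes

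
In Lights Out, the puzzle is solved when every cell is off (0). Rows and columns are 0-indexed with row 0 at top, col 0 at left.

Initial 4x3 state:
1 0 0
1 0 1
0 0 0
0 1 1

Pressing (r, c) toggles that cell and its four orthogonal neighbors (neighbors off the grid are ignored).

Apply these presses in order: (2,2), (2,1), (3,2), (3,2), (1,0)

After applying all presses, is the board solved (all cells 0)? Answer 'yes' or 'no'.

Answer: yes

Derivation:
After press 1 at (2,2):
1 0 0
1 0 0
0 1 1
0 1 0

After press 2 at (2,1):
1 0 0
1 1 0
1 0 0
0 0 0

After press 3 at (3,2):
1 0 0
1 1 0
1 0 1
0 1 1

After press 4 at (3,2):
1 0 0
1 1 0
1 0 0
0 0 0

After press 5 at (1,0):
0 0 0
0 0 0
0 0 0
0 0 0

Lights still on: 0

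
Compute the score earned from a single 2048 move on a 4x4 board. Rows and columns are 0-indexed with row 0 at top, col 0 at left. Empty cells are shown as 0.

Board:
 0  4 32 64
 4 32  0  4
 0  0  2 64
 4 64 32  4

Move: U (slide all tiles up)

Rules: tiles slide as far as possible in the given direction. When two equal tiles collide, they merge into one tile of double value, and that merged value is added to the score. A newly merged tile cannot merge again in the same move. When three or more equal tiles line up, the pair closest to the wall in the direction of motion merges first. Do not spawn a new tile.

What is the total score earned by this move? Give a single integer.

Answer: 8

Derivation:
Slide up:
col 0: [0, 4, 0, 4] -> [8, 0, 0, 0]  score +8 (running 8)
col 1: [4, 32, 0, 64] -> [4, 32, 64, 0]  score +0 (running 8)
col 2: [32, 0, 2, 32] -> [32, 2, 32, 0]  score +0 (running 8)
col 3: [64, 4, 64, 4] -> [64, 4, 64, 4]  score +0 (running 8)
Board after move:
 8  4 32 64
 0 32  2  4
 0 64 32 64
 0  0  0  4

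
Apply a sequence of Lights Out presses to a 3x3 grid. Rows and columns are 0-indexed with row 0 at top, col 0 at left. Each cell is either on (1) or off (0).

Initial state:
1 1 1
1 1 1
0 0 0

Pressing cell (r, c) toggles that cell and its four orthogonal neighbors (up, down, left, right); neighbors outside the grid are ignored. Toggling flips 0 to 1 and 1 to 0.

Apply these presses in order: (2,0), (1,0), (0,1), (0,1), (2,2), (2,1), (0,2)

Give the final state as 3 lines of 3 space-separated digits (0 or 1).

After press 1 at (2,0):
1 1 1
0 1 1
1 1 0

After press 2 at (1,0):
0 1 1
1 0 1
0 1 0

After press 3 at (0,1):
1 0 0
1 1 1
0 1 0

After press 4 at (0,1):
0 1 1
1 0 1
0 1 0

After press 5 at (2,2):
0 1 1
1 0 0
0 0 1

After press 6 at (2,1):
0 1 1
1 1 0
1 1 0

After press 7 at (0,2):
0 0 0
1 1 1
1 1 0

Answer: 0 0 0
1 1 1
1 1 0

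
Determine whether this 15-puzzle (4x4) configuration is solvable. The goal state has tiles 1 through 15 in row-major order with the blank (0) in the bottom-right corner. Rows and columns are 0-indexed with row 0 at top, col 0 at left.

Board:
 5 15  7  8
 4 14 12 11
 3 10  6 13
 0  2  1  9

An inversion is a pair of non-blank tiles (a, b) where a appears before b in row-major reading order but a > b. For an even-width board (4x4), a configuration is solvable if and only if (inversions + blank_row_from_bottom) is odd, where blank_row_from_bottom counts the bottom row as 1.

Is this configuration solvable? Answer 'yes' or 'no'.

Inversions: 64
Blank is in row 3 (0-indexed from top), which is row 1 counting from the bottom (bottom = 1).
64 + 1 = 65, which is odd, so the puzzle is solvable.

Answer: yes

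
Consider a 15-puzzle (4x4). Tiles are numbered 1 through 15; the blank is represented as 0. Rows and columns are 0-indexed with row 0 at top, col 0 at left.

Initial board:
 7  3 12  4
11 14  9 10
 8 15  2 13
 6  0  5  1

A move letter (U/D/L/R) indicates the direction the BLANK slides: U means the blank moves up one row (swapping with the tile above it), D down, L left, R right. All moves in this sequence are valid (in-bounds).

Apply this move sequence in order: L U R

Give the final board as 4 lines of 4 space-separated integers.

Answer:  7  3 12  4
11 14  9 10
15  0  2 13
 8  6  5  1

Derivation:
After move 1 (L):
 7  3 12  4
11 14  9 10
 8 15  2 13
 0  6  5  1

After move 2 (U):
 7  3 12  4
11 14  9 10
 0 15  2 13
 8  6  5  1

After move 3 (R):
 7  3 12  4
11 14  9 10
15  0  2 13
 8  6  5  1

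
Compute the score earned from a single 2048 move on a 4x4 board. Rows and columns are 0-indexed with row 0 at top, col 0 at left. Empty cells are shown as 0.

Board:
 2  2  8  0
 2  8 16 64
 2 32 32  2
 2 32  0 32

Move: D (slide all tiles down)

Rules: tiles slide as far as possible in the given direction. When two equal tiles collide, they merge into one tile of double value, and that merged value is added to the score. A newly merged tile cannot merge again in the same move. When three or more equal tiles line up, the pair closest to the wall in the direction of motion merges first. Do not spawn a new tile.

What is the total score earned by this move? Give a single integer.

Answer: 72

Derivation:
Slide down:
col 0: [2, 2, 2, 2] -> [0, 0, 4, 4]  score +8 (running 8)
col 1: [2, 8, 32, 32] -> [0, 2, 8, 64]  score +64 (running 72)
col 2: [8, 16, 32, 0] -> [0, 8, 16, 32]  score +0 (running 72)
col 3: [0, 64, 2, 32] -> [0, 64, 2, 32]  score +0 (running 72)
Board after move:
 0  0  0  0
 0  2  8 64
 4  8 16  2
 4 64 32 32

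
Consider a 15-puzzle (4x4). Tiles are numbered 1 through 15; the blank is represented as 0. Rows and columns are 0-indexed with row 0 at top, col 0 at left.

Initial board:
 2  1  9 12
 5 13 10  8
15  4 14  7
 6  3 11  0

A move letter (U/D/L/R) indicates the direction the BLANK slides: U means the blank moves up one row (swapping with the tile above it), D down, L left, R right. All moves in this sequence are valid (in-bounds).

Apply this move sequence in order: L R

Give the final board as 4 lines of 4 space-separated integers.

After move 1 (L):
 2  1  9 12
 5 13 10  8
15  4 14  7
 6  3  0 11

After move 2 (R):
 2  1  9 12
 5 13 10  8
15  4 14  7
 6  3 11  0

Answer:  2  1  9 12
 5 13 10  8
15  4 14  7
 6  3 11  0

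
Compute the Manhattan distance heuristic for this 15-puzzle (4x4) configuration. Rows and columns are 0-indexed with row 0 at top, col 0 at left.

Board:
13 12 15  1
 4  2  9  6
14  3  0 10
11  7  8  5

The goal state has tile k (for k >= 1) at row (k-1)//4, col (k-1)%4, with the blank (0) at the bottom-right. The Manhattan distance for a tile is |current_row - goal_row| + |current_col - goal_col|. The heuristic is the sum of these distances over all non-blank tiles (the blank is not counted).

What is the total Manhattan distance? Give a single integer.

Answer: 44

Derivation:
Tile 13: at (0,0), goal (3,0), distance |0-3|+|0-0| = 3
Tile 12: at (0,1), goal (2,3), distance |0-2|+|1-3| = 4
Tile 15: at (0,2), goal (3,2), distance |0-3|+|2-2| = 3
Tile 1: at (0,3), goal (0,0), distance |0-0|+|3-0| = 3
Tile 4: at (1,0), goal (0,3), distance |1-0|+|0-3| = 4
Tile 2: at (1,1), goal (0,1), distance |1-0|+|1-1| = 1
Tile 9: at (1,2), goal (2,0), distance |1-2|+|2-0| = 3
Tile 6: at (1,3), goal (1,1), distance |1-1|+|3-1| = 2
Tile 14: at (2,0), goal (3,1), distance |2-3|+|0-1| = 2
Tile 3: at (2,1), goal (0,2), distance |2-0|+|1-2| = 3
Tile 10: at (2,3), goal (2,1), distance |2-2|+|3-1| = 2
Tile 11: at (3,0), goal (2,2), distance |3-2|+|0-2| = 3
Tile 7: at (3,1), goal (1,2), distance |3-1|+|1-2| = 3
Tile 8: at (3,2), goal (1,3), distance |3-1|+|2-3| = 3
Tile 5: at (3,3), goal (1,0), distance |3-1|+|3-0| = 5
Sum: 3 + 4 + 3 + 3 + 4 + 1 + 3 + 2 + 2 + 3 + 2 + 3 + 3 + 3 + 5 = 44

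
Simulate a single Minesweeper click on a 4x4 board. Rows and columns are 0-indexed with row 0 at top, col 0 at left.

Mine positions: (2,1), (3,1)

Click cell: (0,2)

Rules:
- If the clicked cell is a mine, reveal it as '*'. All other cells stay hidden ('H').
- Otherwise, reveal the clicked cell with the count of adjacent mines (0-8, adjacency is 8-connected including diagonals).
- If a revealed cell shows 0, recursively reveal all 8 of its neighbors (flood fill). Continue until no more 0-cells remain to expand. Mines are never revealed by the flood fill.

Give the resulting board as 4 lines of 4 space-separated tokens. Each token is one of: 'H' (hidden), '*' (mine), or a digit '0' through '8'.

0 0 0 0
1 1 1 0
H H 2 0
H H 2 0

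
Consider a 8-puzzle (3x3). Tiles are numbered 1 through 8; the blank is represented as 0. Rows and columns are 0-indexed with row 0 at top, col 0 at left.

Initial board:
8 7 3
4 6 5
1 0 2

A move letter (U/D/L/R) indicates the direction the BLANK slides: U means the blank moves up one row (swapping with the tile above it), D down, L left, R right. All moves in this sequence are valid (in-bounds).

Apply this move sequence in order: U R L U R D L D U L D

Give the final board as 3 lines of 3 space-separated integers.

After move 1 (U):
8 7 3
4 0 5
1 6 2

After move 2 (R):
8 7 3
4 5 0
1 6 2

After move 3 (L):
8 7 3
4 0 5
1 6 2

After move 4 (U):
8 0 3
4 7 5
1 6 2

After move 5 (R):
8 3 0
4 7 5
1 6 2

After move 6 (D):
8 3 5
4 7 0
1 6 2

After move 7 (L):
8 3 5
4 0 7
1 6 2

After move 8 (D):
8 3 5
4 6 7
1 0 2

After move 9 (U):
8 3 5
4 0 7
1 6 2

After move 10 (L):
8 3 5
0 4 7
1 6 2

After move 11 (D):
8 3 5
1 4 7
0 6 2

Answer: 8 3 5
1 4 7
0 6 2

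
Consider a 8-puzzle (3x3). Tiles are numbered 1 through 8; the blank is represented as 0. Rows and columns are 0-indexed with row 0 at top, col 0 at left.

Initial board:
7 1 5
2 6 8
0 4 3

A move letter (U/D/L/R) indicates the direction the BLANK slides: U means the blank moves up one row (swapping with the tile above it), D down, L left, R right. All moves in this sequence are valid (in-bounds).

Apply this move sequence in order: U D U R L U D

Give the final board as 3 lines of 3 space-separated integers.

After move 1 (U):
7 1 5
0 6 8
2 4 3

After move 2 (D):
7 1 5
2 6 8
0 4 3

After move 3 (U):
7 1 5
0 6 8
2 4 3

After move 4 (R):
7 1 5
6 0 8
2 4 3

After move 5 (L):
7 1 5
0 6 8
2 4 3

After move 6 (U):
0 1 5
7 6 8
2 4 3

After move 7 (D):
7 1 5
0 6 8
2 4 3

Answer: 7 1 5
0 6 8
2 4 3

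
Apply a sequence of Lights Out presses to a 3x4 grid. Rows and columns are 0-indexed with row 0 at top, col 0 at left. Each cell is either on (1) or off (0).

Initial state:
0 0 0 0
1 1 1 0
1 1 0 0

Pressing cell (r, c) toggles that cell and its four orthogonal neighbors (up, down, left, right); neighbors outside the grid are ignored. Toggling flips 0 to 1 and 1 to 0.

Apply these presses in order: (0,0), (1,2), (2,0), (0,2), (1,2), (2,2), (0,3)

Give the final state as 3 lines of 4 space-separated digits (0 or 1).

After press 1 at (0,0):
1 1 0 0
0 1 1 0
1 1 0 0

After press 2 at (1,2):
1 1 1 0
0 0 0 1
1 1 1 0

After press 3 at (2,0):
1 1 1 0
1 0 0 1
0 0 1 0

After press 4 at (0,2):
1 0 0 1
1 0 1 1
0 0 1 0

After press 5 at (1,2):
1 0 1 1
1 1 0 0
0 0 0 0

After press 6 at (2,2):
1 0 1 1
1 1 1 0
0 1 1 1

After press 7 at (0,3):
1 0 0 0
1 1 1 1
0 1 1 1

Answer: 1 0 0 0
1 1 1 1
0 1 1 1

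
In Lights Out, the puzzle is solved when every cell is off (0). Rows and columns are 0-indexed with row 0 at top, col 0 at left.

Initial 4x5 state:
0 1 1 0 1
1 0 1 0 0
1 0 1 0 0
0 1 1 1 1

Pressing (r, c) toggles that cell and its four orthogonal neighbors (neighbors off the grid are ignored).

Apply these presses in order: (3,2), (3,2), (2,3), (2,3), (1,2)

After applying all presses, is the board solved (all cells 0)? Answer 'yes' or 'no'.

After press 1 at (3,2):
0 1 1 0 1
1 0 1 0 0
1 0 0 0 0
0 0 0 0 1

After press 2 at (3,2):
0 1 1 0 1
1 0 1 0 0
1 0 1 0 0
0 1 1 1 1

After press 3 at (2,3):
0 1 1 0 1
1 0 1 1 0
1 0 0 1 1
0 1 1 0 1

After press 4 at (2,3):
0 1 1 0 1
1 0 1 0 0
1 0 1 0 0
0 1 1 1 1

After press 5 at (1,2):
0 1 0 0 1
1 1 0 1 0
1 0 0 0 0
0 1 1 1 1

Lights still on: 10

Answer: no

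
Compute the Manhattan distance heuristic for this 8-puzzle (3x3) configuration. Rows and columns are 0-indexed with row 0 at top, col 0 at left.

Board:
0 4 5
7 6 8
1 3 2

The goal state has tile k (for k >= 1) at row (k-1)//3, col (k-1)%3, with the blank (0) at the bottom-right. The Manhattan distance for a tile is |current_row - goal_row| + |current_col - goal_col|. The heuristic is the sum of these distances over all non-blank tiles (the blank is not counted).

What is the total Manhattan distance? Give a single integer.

Tile 4: (0,1)->(1,0) = 2
Tile 5: (0,2)->(1,1) = 2
Tile 7: (1,0)->(2,0) = 1
Tile 6: (1,1)->(1,2) = 1
Tile 8: (1,2)->(2,1) = 2
Tile 1: (2,0)->(0,0) = 2
Tile 3: (2,1)->(0,2) = 3
Tile 2: (2,2)->(0,1) = 3
Sum: 2 + 2 + 1 + 1 + 2 + 2 + 3 + 3 = 16

Answer: 16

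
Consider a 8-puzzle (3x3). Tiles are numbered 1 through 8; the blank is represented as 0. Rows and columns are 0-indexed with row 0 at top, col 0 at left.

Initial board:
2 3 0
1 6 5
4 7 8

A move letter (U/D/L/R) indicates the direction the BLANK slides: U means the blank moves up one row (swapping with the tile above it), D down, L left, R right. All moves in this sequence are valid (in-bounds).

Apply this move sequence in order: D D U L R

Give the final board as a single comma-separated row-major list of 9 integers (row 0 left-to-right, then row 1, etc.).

Answer: 2, 3, 5, 1, 6, 0, 4, 7, 8

Derivation:
After move 1 (D):
2 3 5
1 6 0
4 7 8

After move 2 (D):
2 3 5
1 6 8
4 7 0

After move 3 (U):
2 3 5
1 6 0
4 7 8

After move 4 (L):
2 3 5
1 0 6
4 7 8

After move 5 (R):
2 3 5
1 6 0
4 7 8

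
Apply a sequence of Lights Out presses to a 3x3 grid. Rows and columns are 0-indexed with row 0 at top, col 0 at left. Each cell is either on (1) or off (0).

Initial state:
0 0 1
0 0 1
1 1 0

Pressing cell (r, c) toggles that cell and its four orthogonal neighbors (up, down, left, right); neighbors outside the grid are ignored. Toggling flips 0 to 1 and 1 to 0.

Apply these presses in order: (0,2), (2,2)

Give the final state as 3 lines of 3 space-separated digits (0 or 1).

Answer: 0 1 0
0 0 1
1 0 1

Derivation:
After press 1 at (0,2):
0 1 0
0 0 0
1 1 0

After press 2 at (2,2):
0 1 0
0 0 1
1 0 1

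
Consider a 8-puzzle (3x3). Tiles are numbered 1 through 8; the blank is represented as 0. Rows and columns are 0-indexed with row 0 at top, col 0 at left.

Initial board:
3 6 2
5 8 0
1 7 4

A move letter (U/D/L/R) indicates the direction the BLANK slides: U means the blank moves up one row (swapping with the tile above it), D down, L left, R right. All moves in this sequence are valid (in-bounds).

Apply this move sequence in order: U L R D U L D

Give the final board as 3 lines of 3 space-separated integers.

Answer: 3 8 6
5 0 2
1 7 4

Derivation:
After move 1 (U):
3 6 0
5 8 2
1 7 4

After move 2 (L):
3 0 6
5 8 2
1 7 4

After move 3 (R):
3 6 0
5 8 2
1 7 4

After move 4 (D):
3 6 2
5 8 0
1 7 4

After move 5 (U):
3 6 0
5 8 2
1 7 4

After move 6 (L):
3 0 6
5 8 2
1 7 4

After move 7 (D):
3 8 6
5 0 2
1 7 4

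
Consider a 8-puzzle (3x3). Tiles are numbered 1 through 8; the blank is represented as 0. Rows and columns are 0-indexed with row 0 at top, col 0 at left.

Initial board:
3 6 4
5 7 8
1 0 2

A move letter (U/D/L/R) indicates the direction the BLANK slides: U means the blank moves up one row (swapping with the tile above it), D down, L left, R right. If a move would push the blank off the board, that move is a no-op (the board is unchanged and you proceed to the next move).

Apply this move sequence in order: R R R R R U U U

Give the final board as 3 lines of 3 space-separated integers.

Answer: 3 6 0
5 7 4
1 2 8

Derivation:
After move 1 (R):
3 6 4
5 7 8
1 2 0

After move 2 (R):
3 6 4
5 7 8
1 2 0

After move 3 (R):
3 6 4
5 7 8
1 2 0

After move 4 (R):
3 6 4
5 7 8
1 2 0

After move 5 (R):
3 6 4
5 7 8
1 2 0

After move 6 (U):
3 6 4
5 7 0
1 2 8

After move 7 (U):
3 6 0
5 7 4
1 2 8

After move 8 (U):
3 6 0
5 7 4
1 2 8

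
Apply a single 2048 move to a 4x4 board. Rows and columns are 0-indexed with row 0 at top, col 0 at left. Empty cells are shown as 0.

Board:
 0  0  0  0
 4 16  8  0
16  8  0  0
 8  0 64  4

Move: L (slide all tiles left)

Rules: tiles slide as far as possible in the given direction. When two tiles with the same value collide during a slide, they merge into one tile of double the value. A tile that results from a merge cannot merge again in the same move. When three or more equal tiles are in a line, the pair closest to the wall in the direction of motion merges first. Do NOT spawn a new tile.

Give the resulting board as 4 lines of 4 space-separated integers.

Slide left:
row 0: [0, 0, 0, 0] -> [0, 0, 0, 0]
row 1: [4, 16, 8, 0] -> [4, 16, 8, 0]
row 2: [16, 8, 0, 0] -> [16, 8, 0, 0]
row 3: [8, 0, 64, 4] -> [8, 64, 4, 0]

Answer:  0  0  0  0
 4 16  8  0
16  8  0  0
 8 64  4  0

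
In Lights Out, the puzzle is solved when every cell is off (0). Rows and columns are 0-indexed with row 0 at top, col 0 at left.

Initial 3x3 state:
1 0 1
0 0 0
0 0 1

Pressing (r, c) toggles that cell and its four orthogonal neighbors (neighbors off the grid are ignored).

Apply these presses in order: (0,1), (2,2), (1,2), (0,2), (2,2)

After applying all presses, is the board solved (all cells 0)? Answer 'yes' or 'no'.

After press 1 at (0,1):
0 1 0
0 1 0
0 0 1

After press 2 at (2,2):
0 1 0
0 1 1
0 1 0

After press 3 at (1,2):
0 1 1
0 0 0
0 1 1

After press 4 at (0,2):
0 0 0
0 0 1
0 1 1

After press 5 at (2,2):
0 0 0
0 0 0
0 0 0

Lights still on: 0

Answer: yes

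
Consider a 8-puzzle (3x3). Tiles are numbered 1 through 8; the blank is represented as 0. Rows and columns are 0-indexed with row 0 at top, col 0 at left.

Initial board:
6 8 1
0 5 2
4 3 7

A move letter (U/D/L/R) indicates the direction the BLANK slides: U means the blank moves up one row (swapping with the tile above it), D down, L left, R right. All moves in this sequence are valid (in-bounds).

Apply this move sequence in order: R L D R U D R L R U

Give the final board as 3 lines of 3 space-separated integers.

After move 1 (R):
6 8 1
5 0 2
4 3 7

After move 2 (L):
6 8 1
0 5 2
4 3 7

After move 3 (D):
6 8 1
4 5 2
0 3 7

After move 4 (R):
6 8 1
4 5 2
3 0 7

After move 5 (U):
6 8 1
4 0 2
3 5 7

After move 6 (D):
6 8 1
4 5 2
3 0 7

After move 7 (R):
6 8 1
4 5 2
3 7 0

After move 8 (L):
6 8 1
4 5 2
3 0 7

After move 9 (R):
6 8 1
4 5 2
3 7 0

After move 10 (U):
6 8 1
4 5 0
3 7 2

Answer: 6 8 1
4 5 0
3 7 2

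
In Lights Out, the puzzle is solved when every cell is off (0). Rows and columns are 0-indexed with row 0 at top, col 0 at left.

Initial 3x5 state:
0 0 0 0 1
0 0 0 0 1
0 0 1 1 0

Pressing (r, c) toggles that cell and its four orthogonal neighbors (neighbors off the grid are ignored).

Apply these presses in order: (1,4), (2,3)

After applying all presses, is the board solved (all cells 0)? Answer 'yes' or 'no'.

Answer: yes

Derivation:
After press 1 at (1,4):
0 0 0 0 0
0 0 0 1 0
0 0 1 1 1

After press 2 at (2,3):
0 0 0 0 0
0 0 0 0 0
0 0 0 0 0

Lights still on: 0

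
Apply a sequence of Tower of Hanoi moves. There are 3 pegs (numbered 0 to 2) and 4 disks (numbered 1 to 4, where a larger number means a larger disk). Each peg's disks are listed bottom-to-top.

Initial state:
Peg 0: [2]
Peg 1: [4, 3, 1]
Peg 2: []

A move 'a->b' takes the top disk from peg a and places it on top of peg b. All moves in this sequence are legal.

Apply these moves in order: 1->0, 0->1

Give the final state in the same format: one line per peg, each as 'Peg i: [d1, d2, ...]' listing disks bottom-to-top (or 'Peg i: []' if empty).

After move 1 (1->0):
Peg 0: [2, 1]
Peg 1: [4, 3]
Peg 2: []

After move 2 (0->1):
Peg 0: [2]
Peg 1: [4, 3, 1]
Peg 2: []

Answer: Peg 0: [2]
Peg 1: [4, 3, 1]
Peg 2: []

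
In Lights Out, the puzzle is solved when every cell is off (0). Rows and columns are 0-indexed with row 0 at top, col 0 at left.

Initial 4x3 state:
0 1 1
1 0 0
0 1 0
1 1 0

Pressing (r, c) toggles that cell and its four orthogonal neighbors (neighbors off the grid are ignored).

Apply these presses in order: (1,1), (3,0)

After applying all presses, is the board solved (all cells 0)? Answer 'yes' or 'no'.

Answer: no

Derivation:
After press 1 at (1,1):
0 0 1
0 1 1
0 0 0
1 1 0

After press 2 at (3,0):
0 0 1
0 1 1
1 0 0
0 0 0

Lights still on: 4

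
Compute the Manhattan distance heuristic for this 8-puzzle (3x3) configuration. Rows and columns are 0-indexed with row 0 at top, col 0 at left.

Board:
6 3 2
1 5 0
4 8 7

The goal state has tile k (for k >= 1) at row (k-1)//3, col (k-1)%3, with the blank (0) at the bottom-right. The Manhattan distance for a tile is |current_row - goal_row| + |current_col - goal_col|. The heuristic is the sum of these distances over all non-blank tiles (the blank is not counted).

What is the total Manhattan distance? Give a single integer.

Tile 6: at (0,0), goal (1,2), distance |0-1|+|0-2| = 3
Tile 3: at (0,1), goal (0,2), distance |0-0|+|1-2| = 1
Tile 2: at (0,2), goal (0,1), distance |0-0|+|2-1| = 1
Tile 1: at (1,0), goal (0,0), distance |1-0|+|0-0| = 1
Tile 5: at (1,1), goal (1,1), distance |1-1|+|1-1| = 0
Tile 4: at (2,0), goal (1,0), distance |2-1|+|0-0| = 1
Tile 8: at (2,1), goal (2,1), distance |2-2|+|1-1| = 0
Tile 7: at (2,2), goal (2,0), distance |2-2|+|2-0| = 2
Sum: 3 + 1 + 1 + 1 + 0 + 1 + 0 + 2 = 9

Answer: 9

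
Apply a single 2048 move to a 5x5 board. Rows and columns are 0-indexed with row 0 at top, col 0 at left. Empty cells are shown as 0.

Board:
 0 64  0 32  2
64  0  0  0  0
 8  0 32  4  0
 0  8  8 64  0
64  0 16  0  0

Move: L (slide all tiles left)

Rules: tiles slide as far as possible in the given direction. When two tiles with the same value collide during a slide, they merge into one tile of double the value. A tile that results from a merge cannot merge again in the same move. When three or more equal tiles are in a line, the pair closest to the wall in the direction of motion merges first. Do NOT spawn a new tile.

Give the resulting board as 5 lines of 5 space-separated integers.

Slide left:
row 0: [0, 64, 0, 32, 2] -> [64, 32, 2, 0, 0]
row 1: [64, 0, 0, 0, 0] -> [64, 0, 0, 0, 0]
row 2: [8, 0, 32, 4, 0] -> [8, 32, 4, 0, 0]
row 3: [0, 8, 8, 64, 0] -> [16, 64, 0, 0, 0]
row 4: [64, 0, 16, 0, 0] -> [64, 16, 0, 0, 0]

Answer: 64 32  2  0  0
64  0  0  0  0
 8 32  4  0  0
16 64  0  0  0
64 16  0  0  0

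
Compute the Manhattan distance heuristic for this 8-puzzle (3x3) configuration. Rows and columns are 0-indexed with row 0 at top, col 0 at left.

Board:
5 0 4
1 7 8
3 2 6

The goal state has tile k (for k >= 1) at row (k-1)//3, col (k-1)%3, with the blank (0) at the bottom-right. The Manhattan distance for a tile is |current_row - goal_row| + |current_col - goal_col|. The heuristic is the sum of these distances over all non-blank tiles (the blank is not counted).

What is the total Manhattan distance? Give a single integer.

Tile 5: (0,0)->(1,1) = 2
Tile 4: (0,2)->(1,0) = 3
Tile 1: (1,0)->(0,0) = 1
Tile 7: (1,1)->(2,0) = 2
Tile 8: (1,2)->(2,1) = 2
Tile 3: (2,0)->(0,2) = 4
Tile 2: (2,1)->(0,1) = 2
Tile 6: (2,2)->(1,2) = 1
Sum: 2 + 3 + 1 + 2 + 2 + 4 + 2 + 1 = 17

Answer: 17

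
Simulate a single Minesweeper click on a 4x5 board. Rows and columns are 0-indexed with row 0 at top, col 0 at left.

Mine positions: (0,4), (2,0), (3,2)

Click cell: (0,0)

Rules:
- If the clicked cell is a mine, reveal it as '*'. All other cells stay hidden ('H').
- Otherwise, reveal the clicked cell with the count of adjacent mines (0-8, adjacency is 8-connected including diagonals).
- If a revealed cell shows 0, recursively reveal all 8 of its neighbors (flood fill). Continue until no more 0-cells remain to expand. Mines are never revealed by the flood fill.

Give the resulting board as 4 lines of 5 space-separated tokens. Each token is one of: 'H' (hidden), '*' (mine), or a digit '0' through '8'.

0 0 0 1 H
1 1 0 1 H
H 2 1 1 H
H H H H H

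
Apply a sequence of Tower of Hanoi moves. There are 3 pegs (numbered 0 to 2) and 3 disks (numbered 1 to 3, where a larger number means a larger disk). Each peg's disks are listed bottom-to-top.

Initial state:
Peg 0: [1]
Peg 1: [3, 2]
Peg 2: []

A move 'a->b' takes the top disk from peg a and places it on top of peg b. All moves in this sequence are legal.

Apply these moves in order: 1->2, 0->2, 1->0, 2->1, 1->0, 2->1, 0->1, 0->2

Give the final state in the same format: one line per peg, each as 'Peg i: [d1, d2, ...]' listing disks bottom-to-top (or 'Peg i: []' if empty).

After move 1 (1->2):
Peg 0: [1]
Peg 1: [3]
Peg 2: [2]

After move 2 (0->2):
Peg 0: []
Peg 1: [3]
Peg 2: [2, 1]

After move 3 (1->0):
Peg 0: [3]
Peg 1: []
Peg 2: [2, 1]

After move 4 (2->1):
Peg 0: [3]
Peg 1: [1]
Peg 2: [2]

After move 5 (1->0):
Peg 0: [3, 1]
Peg 1: []
Peg 2: [2]

After move 6 (2->1):
Peg 0: [3, 1]
Peg 1: [2]
Peg 2: []

After move 7 (0->1):
Peg 0: [3]
Peg 1: [2, 1]
Peg 2: []

After move 8 (0->2):
Peg 0: []
Peg 1: [2, 1]
Peg 2: [3]

Answer: Peg 0: []
Peg 1: [2, 1]
Peg 2: [3]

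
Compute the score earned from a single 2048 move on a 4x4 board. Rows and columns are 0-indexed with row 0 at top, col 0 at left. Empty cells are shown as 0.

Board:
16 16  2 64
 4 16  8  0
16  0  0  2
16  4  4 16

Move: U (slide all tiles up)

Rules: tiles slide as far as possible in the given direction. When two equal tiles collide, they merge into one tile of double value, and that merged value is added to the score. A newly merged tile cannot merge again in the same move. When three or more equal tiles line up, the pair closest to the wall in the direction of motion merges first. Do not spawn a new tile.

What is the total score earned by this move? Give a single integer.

Answer: 64

Derivation:
Slide up:
col 0: [16, 4, 16, 16] -> [16, 4, 32, 0]  score +32 (running 32)
col 1: [16, 16, 0, 4] -> [32, 4, 0, 0]  score +32 (running 64)
col 2: [2, 8, 0, 4] -> [2, 8, 4, 0]  score +0 (running 64)
col 3: [64, 0, 2, 16] -> [64, 2, 16, 0]  score +0 (running 64)
Board after move:
16 32  2 64
 4  4  8  2
32  0  4 16
 0  0  0  0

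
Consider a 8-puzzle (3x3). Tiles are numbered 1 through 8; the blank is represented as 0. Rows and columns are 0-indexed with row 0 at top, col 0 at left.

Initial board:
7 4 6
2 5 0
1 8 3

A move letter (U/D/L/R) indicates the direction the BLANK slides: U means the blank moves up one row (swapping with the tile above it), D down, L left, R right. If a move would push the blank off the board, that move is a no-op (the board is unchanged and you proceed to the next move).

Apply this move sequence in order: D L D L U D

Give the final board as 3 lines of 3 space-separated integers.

Answer: 7 4 6
2 5 3
0 1 8

Derivation:
After move 1 (D):
7 4 6
2 5 3
1 8 0

After move 2 (L):
7 4 6
2 5 3
1 0 8

After move 3 (D):
7 4 6
2 5 3
1 0 8

After move 4 (L):
7 4 6
2 5 3
0 1 8

After move 5 (U):
7 4 6
0 5 3
2 1 8

After move 6 (D):
7 4 6
2 5 3
0 1 8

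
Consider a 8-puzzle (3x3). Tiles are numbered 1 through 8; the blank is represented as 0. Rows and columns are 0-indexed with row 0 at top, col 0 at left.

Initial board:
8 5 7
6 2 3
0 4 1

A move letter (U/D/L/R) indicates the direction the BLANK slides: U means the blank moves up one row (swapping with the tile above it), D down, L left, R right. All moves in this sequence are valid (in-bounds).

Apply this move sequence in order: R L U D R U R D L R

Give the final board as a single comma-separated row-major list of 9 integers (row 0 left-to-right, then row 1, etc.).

After move 1 (R):
8 5 7
6 2 3
4 0 1

After move 2 (L):
8 5 7
6 2 3
0 4 1

After move 3 (U):
8 5 7
0 2 3
6 4 1

After move 4 (D):
8 5 7
6 2 3
0 4 1

After move 5 (R):
8 5 7
6 2 3
4 0 1

After move 6 (U):
8 5 7
6 0 3
4 2 1

After move 7 (R):
8 5 7
6 3 0
4 2 1

After move 8 (D):
8 5 7
6 3 1
4 2 0

After move 9 (L):
8 5 7
6 3 1
4 0 2

After move 10 (R):
8 5 7
6 3 1
4 2 0

Answer: 8, 5, 7, 6, 3, 1, 4, 2, 0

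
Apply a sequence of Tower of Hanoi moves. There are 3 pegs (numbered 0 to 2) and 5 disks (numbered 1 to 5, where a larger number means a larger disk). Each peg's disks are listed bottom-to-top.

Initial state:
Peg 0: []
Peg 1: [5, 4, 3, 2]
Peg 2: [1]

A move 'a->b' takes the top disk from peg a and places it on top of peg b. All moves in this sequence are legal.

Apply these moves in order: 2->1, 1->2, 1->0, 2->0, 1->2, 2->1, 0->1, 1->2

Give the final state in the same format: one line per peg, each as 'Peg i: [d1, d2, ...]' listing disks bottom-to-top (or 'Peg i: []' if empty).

Answer: Peg 0: [2]
Peg 1: [5, 4, 3]
Peg 2: [1]

Derivation:
After move 1 (2->1):
Peg 0: []
Peg 1: [5, 4, 3, 2, 1]
Peg 2: []

After move 2 (1->2):
Peg 0: []
Peg 1: [5, 4, 3, 2]
Peg 2: [1]

After move 3 (1->0):
Peg 0: [2]
Peg 1: [5, 4, 3]
Peg 2: [1]

After move 4 (2->0):
Peg 0: [2, 1]
Peg 1: [5, 4, 3]
Peg 2: []

After move 5 (1->2):
Peg 0: [2, 1]
Peg 1: [5, 4]
Peg 2: [3]

After move 6 (2->1):
Peg 0: [2, 1]
Peg 1: [5, 4, 3]
Peg 2: []

After move 7 (0->1):
Peg 0: [2]
Peg 1: [5, 4, 3, 1]
Peg 2: []

After move 8 (1->2):
Peg 0: [2]
Peg 1: [5, 4, 3]
Peg 2: [1]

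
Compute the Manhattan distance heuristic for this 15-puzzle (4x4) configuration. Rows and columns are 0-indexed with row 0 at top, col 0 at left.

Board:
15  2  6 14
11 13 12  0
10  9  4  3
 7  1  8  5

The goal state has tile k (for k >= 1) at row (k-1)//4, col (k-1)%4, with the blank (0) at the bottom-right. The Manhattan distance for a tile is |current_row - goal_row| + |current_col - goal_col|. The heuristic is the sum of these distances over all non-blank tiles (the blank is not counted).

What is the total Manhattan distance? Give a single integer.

Answer: 44

Derivation:
Tile 15: (0,0)->(3,2) = 5
Tile 2: (0,1)->(0,1) = 0
Tile 6: (0,2)->(1,1) = 2
Tile 14: (0,3)->(3,1) = 5
Tile 11: (1,0)->(2,2) = 3
Tile 13: (1,1)->(3,0) = 3
Tile 12: (1,2)->(2,3) = 2
Tile 10: (2,0)->(2,1) = 1
Tile 9: (2,1)->(2,0) = 1
Tile 4: (2,2)->(0,3) = 3
Tile 3: (2,3)->(0,2) = 3
Tile 7: (3,0)->(1,2) = 4
Tile 1: (3,1)->(0,0) = 4
Tile 8: (3,2)->(1,3) = 3
Tile 5: (3,3)->(1,0) = 5
Sum: 5 + 0 + 2 + 5 + 3 + 3 + 2 + 1 + 1 + 3 + 3 + 4 + 4 + 3 + 5 = 44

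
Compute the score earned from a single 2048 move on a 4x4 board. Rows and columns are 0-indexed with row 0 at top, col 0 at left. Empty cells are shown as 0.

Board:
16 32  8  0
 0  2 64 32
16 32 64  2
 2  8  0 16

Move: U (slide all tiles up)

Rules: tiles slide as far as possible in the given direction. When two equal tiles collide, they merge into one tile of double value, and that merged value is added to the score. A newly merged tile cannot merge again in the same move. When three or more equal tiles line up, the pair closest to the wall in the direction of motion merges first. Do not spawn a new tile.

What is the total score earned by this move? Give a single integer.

Answer: 160

Derivation:
Slide up:
col 0: [16, 0, 16, 2] -> [32, 2, 0, 0]  score +32 (running 32)
col 1: [32, 2, 32, 8] -> [32, 2, 32, 8]  score +0 (running 32)
col 2: [8, 64, 64, 0] -> [8, 128, 0, 0]  score +128 (running 160)
col 3: [0, 32, 2, 16] -> [32, 2, 16, 0]  score +0 (running 160)
Board after move:
 32  32   8  32
  2   2 128   2
  0  32   0  16
  0   8   0   0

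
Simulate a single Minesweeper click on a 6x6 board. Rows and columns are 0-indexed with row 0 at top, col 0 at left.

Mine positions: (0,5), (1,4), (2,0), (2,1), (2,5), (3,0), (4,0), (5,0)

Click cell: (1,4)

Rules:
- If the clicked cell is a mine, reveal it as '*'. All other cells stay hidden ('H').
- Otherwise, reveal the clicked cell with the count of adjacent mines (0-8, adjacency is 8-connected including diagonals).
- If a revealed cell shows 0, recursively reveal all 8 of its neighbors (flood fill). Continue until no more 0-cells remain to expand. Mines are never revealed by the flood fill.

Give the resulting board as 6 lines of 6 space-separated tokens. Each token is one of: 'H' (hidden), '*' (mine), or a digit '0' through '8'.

H H H H H H
H H H H * H
H H H H H H
H H H H H H
H H H H H H
H H H H H H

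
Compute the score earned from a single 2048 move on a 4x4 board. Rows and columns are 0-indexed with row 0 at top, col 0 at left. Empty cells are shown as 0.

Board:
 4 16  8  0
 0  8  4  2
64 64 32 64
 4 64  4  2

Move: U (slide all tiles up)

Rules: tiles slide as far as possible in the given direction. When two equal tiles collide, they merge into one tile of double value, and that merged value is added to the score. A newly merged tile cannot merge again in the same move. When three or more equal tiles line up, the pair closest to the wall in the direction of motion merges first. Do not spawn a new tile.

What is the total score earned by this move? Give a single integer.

Answer: 128

Derivation:
Slide up:
col 0: [4, 0, 64, 4] -> [4, 64, 4, 0]  score +0 (running 0)
col 1: [16, 8, 64, 64] -> [16, 8, 128, 0]  score +128 (running 128)
col 2: [8, 4, 32, 4] -> [8, 4, 32, 4]  score +0 (running 128)
col 3: [0, 2, 64, 2] -> [2, 64, 2, 0]  score +0 (running 128)
Board after move:
  4  16   8   2
 64   8   4  64
  4 128  32   2
  0   0   4   0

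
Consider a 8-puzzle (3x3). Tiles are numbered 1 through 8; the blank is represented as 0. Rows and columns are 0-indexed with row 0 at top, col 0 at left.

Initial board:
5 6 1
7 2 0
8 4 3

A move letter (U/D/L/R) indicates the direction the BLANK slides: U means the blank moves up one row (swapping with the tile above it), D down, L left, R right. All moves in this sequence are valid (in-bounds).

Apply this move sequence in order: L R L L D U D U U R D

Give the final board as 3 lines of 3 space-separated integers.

After move 1 (L):
5 6 1
7 0 2
8 4 3

After move 2 (R):
5 6 1
7 2 0
8 4 3

After move 3 (L):
5 6 1
7 0 2
8 4 3

After move 4 (L):
5 6 1
0 7 2
8 4 3

After move 5 (D):
5 6 1
8 7 2
0 4 3

After move 6 (U):
5 6 1
0 7 2
8 4 3

After move 7 (D):
5 6 1
8 7 2
0 4 3

After move 8 (U):
5 6 1
0 7 2
8 4 3

After move 9 (U):
0 6 1
5 7 2
8 4 3

After move 10 (R):
6 0 1
5 7 2
8 4 3

After move 11 (D):
6 7 1
5 0 2
8 4 3

Answer: 6 7 1
5 0 2
8 4 3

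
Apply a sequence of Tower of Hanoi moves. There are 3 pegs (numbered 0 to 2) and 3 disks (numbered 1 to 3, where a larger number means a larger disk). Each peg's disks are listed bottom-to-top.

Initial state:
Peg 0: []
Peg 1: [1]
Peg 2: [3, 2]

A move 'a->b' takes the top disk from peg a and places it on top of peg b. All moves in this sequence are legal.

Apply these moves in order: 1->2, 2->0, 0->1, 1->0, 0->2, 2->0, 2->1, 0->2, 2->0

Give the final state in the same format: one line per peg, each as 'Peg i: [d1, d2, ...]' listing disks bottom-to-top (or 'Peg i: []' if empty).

After move 1 (1->2):
Peg 0: []
Peg 1: []
Peg 2: [3, 2, 1]

After move 2 (2->0):
Peg 0: [1]
Peg 1: []
Peg 2: [3, 2]

After move 3 (0->1):
Peg 0: []
Peg 1: [1]
Peg 2: [3, 2]

After move 4 (1->0):
Peg 0: [1]
Peg 1: []
Peg 2: [3, 2]

After move 5 (0->2):
Peg 0: []
Peg 1: []
Peg 2: [3, 2, 1]

After move 6 (2->0):
Peg 0: [1]
Peg 1: []
Peg 2: [3, 2]

After move 7 (2->1):
Peg 0: [1]
Peg 1: [2]
Peg 2: [3]

After move 8 (0->2):
Peg 0: []
Peg 1: [2]
Peg 2: [3, 1]

After move 9 (2->0):
Peg 0: [1]
Peg 1: [2]
Peg 2: [3]

Answer: Peg 0: [1]
Peg 1: [2]
Peg 2: [3]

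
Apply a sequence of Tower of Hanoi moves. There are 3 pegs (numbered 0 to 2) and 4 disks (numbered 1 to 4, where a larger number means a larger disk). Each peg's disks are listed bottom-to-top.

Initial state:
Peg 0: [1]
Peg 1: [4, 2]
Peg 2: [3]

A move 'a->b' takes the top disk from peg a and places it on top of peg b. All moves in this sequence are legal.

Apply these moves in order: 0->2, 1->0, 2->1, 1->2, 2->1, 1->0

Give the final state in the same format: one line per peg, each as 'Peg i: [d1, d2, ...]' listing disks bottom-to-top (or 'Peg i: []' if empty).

Answer: Peg 0: [2, 1]
Peg 1: [4]
Peg 2: [3]

Derivation:
After move 1 (0->2):
Peg 0: []
Peg 1: [4, 2]
Peg 2: [3, 1]

After move 2 (1->0):
Peg 0: [2]
Peg 1: [4]
Peg 2: [3, 1]

After move 3 (2->1):
Peg 0: [2]
Peg 1: [4, 1]
Peg 2: [3]

After move 4 (1->2):
Peg 0: [2]
Peg 1: [4]
Peg 2: [3, 1]

After move 5 (2->1):
Peg 0: [2]
Peg 1: [4, 1]
Peg 2: [3]

After move 6 (1->0):
Peg 0: [2, 1]
Peg 1: [4]
Peg 2: [3]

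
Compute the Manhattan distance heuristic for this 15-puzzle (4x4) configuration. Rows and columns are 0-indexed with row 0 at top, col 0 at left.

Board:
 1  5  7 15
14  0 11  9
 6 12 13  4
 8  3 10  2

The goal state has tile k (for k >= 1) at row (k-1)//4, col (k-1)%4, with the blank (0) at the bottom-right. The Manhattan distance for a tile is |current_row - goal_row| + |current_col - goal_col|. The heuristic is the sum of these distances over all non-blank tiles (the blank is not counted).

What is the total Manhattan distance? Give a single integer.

Tile 1: at (0,0), goal (0,0), distance |0-0|+|0-0| = 0
Tile 5: at (0,1), goal (1,0), distance |0-1|+|1-0| = 2
Tile 7: at (0,2), goal (1,2), distance |0-1|+|2-2| = 1
Tile 15: at (0,3), goal (3,2), distance |0-3|+|3-2| = 4
Tile 14: at (1,0), goal (3,1), distance |1-3|+|0-1| = 3
Tile 11: at (1,2), goal (2,2), distance |1-2|+|2-2| = 1
Tile 9: at (1,3), goal (2,0), distance |1-2|+|3-0| = 4
Tile 6: at (2,0), goal (1,1), distance |2-1|+|0-1| = 2
Tile 12: at (2,1), goal (2,3), distance |2-2|+|1-3| = 2
Tile 13: at (2,2), goal (3,0), distance |2-3|+|2-0| = 3
Tile 4: at (2,3), goal (0,3), distance |2-0|+|3-3| = 2
Tile 8: at (3,0), goal (1,3), distance |3-1|+|0-3| = 5
Tile 3: at (3,1), goal (0,2), distance |3-0|+|1-2| = 4
Tile 10: at (3,2), goal (2,1), distance |3-2|+|2-1| = 2
Tile 2: at (3,3), goal (0,1), distance |3-0|+|3-1| = 5
Sum: 0 + 2 + 1 + 4 + 3 + 1 + 4 + 2 + 2 + 3 + 2 + 5 + 4 + 2 + 5 = 40

Answer: 40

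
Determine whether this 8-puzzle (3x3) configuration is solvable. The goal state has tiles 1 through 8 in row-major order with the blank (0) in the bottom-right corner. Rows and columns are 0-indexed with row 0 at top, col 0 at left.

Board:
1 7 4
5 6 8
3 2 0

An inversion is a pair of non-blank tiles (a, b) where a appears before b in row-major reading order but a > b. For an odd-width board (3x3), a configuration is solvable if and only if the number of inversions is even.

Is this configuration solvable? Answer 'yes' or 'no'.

Inversions (pairs i<j in row-major order where tile[i] > tile[j] > 0): 14
14 is even, so the puzzle is solvable.

Answer: yes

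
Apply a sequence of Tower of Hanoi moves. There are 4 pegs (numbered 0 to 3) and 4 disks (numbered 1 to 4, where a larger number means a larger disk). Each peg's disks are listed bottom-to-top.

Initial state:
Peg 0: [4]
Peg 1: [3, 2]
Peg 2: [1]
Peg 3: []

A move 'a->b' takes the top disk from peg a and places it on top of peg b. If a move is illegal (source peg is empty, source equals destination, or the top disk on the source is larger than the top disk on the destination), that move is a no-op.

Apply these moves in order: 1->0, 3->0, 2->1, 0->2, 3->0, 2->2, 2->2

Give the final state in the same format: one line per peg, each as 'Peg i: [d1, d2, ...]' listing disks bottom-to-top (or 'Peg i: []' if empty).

Answer: Peg 0: [4]
Peg 1: [3, 1]
Peg 2: [2]
Peg 3: []

Derivation:
After move 1 (1->0):
Peg 0: [4, 2]
Peg 1: [3]
Peg 2: [1]
Peg 3: []

After move 2 (3->0):
Peg 0: [4, 2]
Peg 1: [3]
Peg 2: [1]
Peg 3: []

After move 3 (2->1):
Peg 0: [4, 2]
Peg 1: [3, 1]
Peg 2: []
Peg 3: []

After move 4 (0->2):
Peg 0: [4]
Peg 1: [3, 1]
Peg 2: [2]
Peg 3: []

After move 5 (3->0):
Peg 0: [4]
Peg 1: [3, 1]
Peg 2: [2]
Peg 3: []

After move 6 (2->2):
Peg 0: [4]
Peg 1: [3, 1]
Peg 2: [2]
Peg 3: []

After move 7 (2->2):
Peg 0: [4]
Peg 1: [3, 1]
Peg 2: [2]
Peg 3: []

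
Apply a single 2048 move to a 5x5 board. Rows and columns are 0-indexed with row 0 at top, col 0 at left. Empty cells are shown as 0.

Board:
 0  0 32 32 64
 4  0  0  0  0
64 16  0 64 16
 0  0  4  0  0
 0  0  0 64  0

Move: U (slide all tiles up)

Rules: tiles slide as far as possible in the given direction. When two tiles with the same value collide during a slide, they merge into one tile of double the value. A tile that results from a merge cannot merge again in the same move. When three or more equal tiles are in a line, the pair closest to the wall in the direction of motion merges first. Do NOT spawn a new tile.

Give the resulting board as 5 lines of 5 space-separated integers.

Slide up:
col 0: [0, 4, 64, 0, 0] -> [4, 64, 0, 0, 0]
col 1: [0, 0, 16, 0, 0] -> [16, 0, 0, 0, 0]
col 2: [32, 0, 0, 4, 0] -> [32, 4, 0, 0, 0]
col 3: [32, 0, 64, 0, 64] -> [32, 128, 0, 0, 0]
col 4: [64, 0, 16, 0, 0] -> [64, 16, 0, 0, 0]

Answer:   4  16  32  32  64
 64   0   4 128  16
  0   0   0   0   0
  0   0   0   0   0
  0   0   0   0   0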